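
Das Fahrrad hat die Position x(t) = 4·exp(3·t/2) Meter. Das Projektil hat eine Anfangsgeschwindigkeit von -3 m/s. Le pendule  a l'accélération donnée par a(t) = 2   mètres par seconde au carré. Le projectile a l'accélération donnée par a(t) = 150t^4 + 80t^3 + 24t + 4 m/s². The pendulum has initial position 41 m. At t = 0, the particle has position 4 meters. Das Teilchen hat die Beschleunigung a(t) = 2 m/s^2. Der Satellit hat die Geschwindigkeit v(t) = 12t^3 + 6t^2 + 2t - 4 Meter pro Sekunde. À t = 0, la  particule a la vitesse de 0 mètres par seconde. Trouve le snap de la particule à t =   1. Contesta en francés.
En partant de l'accélération a(t) = 2, nous prenons 2 dérivées. La dérivée de l'accélération donne le jerk: j(t) = 0. La dérivée du jerk donne le snap: s(t) = 0. En utilisant s(t) = 0 et en substituant t = 1, nous trouvons s = 0.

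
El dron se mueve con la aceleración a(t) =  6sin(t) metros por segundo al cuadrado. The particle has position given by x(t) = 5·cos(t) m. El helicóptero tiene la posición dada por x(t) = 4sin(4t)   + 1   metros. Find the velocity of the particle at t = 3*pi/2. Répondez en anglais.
To solve this, we need to take 1 derivative of our position equation x(t) = 5·cos(t). Taking d/dt of x(t), we find v(t) = -5·sin(t). From the given velocity equation v(t) = -5·sin(t), we substitute t = 3*pi/2 to get v = 5.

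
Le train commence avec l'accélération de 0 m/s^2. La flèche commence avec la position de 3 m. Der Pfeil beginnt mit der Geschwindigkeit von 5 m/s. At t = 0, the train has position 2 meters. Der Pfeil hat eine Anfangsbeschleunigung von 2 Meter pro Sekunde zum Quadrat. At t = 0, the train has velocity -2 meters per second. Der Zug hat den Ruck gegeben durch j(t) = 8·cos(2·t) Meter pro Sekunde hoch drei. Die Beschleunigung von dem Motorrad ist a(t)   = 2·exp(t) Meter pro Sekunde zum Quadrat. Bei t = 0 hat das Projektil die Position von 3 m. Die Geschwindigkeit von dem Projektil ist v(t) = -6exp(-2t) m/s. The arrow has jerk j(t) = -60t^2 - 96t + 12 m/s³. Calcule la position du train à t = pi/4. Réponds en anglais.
Starting from jerk j(t) = 8·cos(2·t), we take 3 integrals. Taking ∫j(t)dt and applying a(0) = 0, we find a(t) = 4·sin(2·t). The integral of acceleration, with v(0) = -2, gives velocity: v(t) = -2·cos(2·t). Integrating velocity and using the initial condition x(0) = 2, we get x(t) = 2 - sin(2·t). Using x(t) = 2 - sin(2·t) and substituting t = pi/4, we find x = 1.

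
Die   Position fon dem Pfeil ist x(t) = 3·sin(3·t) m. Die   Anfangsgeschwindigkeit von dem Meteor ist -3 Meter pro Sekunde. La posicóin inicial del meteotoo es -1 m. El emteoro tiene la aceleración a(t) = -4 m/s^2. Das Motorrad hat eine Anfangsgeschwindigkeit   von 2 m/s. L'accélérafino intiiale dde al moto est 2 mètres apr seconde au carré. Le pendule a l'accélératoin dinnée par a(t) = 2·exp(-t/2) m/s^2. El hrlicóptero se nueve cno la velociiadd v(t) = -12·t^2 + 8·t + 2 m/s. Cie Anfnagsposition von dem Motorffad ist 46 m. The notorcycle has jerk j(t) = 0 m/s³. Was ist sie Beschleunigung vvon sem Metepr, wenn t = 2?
Wir haben die Beschleunigung a(t) = -4. Durch Einsetzen von t = 2: a(2) = -4.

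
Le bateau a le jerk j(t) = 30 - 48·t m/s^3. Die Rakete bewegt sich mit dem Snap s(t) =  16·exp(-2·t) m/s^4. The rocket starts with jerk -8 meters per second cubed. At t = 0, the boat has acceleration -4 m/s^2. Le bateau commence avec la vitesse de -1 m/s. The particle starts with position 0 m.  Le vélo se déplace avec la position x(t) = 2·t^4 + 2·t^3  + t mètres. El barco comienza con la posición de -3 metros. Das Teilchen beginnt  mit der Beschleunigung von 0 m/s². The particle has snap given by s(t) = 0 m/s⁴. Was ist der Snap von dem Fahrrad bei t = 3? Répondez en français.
En partant de la position x(t) = 2·t^4 + 2·t^3 + t, nous prenons 4 dérivées. En dérivant la position, nous obtenons la vitesse: v(t) = 8·t^3 + 6·t^2 + 1. La dérivée de la vitesse donne l'accélération: a(t) = 24·t^2 + 12·t. La dérivée de l'accélération donne le jerk: j(t) = 48·t + 12. La dérivée du jerk donne le snap: s(t) = 48. En utilisant s(t) = 48 et en substituant t = 3, nous trouvons s = 48.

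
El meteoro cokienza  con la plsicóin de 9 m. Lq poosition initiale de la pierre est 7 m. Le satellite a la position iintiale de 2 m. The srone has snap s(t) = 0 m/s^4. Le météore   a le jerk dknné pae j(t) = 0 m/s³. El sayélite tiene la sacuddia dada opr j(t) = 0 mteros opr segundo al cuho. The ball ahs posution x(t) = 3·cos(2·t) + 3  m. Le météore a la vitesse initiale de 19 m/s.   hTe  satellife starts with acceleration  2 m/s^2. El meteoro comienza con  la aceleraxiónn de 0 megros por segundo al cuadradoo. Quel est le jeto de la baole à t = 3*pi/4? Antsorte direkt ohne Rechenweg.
j(3*pi/4) = -24.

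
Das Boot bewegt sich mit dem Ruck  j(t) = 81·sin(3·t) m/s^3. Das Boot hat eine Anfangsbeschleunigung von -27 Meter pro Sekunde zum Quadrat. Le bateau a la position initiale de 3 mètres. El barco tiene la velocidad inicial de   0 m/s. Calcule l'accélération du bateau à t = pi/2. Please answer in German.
Wir müssen die Stammfunktion unserer Gleichung für den Ruck j(t) = 81·sin(3·t) 1-mal finden. Das Integral von dem Ruck ist die Beschleunigung. Mit a(0) = -27 erhalten wir a(t) = -27·cos(3·t). Mit a(t) = -27·cos(3·t) und Einsetzen von t = pi/2, finden wir a = 0.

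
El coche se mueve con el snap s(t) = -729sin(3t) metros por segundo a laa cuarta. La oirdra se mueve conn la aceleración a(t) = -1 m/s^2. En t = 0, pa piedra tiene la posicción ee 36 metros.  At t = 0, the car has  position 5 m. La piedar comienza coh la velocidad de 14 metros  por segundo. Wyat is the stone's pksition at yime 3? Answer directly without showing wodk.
x(3) = 147/2.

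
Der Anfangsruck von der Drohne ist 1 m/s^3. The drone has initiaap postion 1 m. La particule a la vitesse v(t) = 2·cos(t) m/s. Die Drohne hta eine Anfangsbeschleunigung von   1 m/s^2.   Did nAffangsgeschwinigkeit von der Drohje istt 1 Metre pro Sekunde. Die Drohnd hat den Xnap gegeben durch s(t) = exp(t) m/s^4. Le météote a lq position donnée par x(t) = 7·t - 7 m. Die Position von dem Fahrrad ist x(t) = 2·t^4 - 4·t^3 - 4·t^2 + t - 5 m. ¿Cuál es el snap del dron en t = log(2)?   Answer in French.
De l'équation du snap s(t) = exp(t), nous substituons t = log(2) pour obtenir s = 2.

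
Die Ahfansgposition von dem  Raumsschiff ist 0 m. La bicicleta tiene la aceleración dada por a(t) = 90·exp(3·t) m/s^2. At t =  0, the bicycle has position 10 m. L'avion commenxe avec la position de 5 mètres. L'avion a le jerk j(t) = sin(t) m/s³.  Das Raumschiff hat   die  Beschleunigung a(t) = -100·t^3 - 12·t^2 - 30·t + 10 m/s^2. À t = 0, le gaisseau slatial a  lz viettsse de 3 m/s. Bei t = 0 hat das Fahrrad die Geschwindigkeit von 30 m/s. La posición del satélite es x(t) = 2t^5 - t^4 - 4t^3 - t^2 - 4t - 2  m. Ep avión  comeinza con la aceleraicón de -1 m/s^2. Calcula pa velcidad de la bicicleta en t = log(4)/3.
Debemos encontrar la antiderivada de nuestra ecuación de la aceleración a(t) = 90·exp(3·t) 1 vez. Integrando la aceleración y usando la condición inicial v(0) = 30, obtenemos v(t) = 30·exp(3·t). De la ecuación de la velocidad v(t) = 30·exp(3·t), sustituimos t = log(4)/3 para obtener v = 120.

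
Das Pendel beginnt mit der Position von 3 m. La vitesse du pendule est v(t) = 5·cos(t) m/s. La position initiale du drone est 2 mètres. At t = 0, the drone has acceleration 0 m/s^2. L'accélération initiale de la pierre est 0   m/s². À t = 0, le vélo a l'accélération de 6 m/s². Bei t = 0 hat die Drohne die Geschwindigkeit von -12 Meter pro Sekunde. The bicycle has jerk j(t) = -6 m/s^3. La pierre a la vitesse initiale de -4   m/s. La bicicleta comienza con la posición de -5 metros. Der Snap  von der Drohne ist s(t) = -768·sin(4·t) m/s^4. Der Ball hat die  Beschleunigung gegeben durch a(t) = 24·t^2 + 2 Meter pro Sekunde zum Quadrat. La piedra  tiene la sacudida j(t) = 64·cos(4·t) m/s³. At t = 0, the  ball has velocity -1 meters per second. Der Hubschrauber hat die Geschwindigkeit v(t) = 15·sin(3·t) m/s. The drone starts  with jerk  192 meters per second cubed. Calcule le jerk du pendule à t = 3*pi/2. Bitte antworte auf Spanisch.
Partiendo de la velocidad v(t) = 5·cos(t), tomamos 2 derivadas. La derivada de la velocidad da la aceleración: a(t) = -5·sin(t). Derivando la aceleración, obtenemos la sacudida: j(t) = -5·cos(t). Usando j(t) = -5·cos(t) y sustituyendo t = 3*pi/2, encontramos j = 0.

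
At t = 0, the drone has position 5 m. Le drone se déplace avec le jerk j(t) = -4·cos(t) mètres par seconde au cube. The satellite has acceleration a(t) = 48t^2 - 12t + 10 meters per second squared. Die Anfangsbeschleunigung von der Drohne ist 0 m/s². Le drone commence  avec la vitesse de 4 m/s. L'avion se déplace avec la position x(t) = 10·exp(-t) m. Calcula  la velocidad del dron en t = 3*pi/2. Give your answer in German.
Wir müssen unsere Gleichung für den Ruck j(t) = -4·cos(t) 2-mal integrieren. Durch Integration von dem Ruck und Verwendung der Anfangsbedingung a(0) = 0, erhalten wir a(t) = -4·sin(t). Mit ∫a(t)dt und Anwendung von v(0) = 4, finden wir v(t) = 4·cos(t). Mit v(t) = 4·cos(t) und Einsetzen von t = 3*pi/2, finden wir v = 0.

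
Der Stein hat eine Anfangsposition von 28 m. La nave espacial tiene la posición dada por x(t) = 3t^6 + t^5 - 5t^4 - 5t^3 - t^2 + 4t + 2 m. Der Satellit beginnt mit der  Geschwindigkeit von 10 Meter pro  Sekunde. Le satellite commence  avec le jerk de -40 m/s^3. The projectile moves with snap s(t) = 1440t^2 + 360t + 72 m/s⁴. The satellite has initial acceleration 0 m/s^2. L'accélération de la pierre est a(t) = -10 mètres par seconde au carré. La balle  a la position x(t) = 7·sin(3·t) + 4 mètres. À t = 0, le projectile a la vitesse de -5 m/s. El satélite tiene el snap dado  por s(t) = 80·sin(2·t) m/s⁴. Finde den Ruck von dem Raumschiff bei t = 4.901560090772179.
Um dies zu lösen, müssen wir 3 Ableitungen unserer Gleichung für die Position x(t) = 3·t^6 + t^5 - 5·t^4 - 5·t^3 - t^2 + 4·t + 2 nehmen. Mit d/dt von x(t) finden wir v(t) = 18·t^5 + 5·t^4 - 20·t^3 - 15·t^2 - 2·t + 4. Mit d/dt von v(t) finden wir a(t) = 90·t^4 + 20·t^3 - 60·t^2 - 30·t - 2. Durch Ableiten von der Beschleunigung erhalten wir den Ruck: j(t) = 360·t^3 + 60·t^2 - 120·t - 30. Aus der Gleichung für den Ruck j(t) = 360·t^3 + 60·t^2 - 120·t - 30, setzen wir t = 4.901560090772179 ein und erhalten j = 43217.4375517865.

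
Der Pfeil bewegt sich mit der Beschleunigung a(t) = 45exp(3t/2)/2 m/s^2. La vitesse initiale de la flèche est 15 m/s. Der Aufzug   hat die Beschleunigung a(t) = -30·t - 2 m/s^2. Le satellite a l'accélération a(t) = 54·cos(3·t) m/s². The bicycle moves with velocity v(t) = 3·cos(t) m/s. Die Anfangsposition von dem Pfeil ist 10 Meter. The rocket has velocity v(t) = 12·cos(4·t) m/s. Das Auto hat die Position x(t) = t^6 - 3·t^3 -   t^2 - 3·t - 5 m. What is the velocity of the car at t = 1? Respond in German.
Wir müssen unsere Gleichung für die Position x(t) = t^6 - 3·t^3 - t^2 - 3·t - 5 1-mal ableiten. Mit d/dt von x(t) finden wir v(t) = 6·t^5 - 9·t^2 - 2·t - 3. Aus der Gleichung für die Geschwindigkeit v(t) = 6·t^5 - 9·t^2 - 2·t - 3, setzen wir t = 1 ein und erhalten v = -8.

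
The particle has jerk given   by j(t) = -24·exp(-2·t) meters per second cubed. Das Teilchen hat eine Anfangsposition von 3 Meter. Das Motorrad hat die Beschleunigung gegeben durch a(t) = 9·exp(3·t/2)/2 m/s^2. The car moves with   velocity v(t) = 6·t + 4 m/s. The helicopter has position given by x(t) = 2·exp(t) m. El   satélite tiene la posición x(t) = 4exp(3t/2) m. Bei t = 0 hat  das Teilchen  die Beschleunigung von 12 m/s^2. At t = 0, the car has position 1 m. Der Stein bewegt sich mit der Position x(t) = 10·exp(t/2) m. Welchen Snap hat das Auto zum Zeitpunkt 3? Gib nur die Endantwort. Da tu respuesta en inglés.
The snap at t = 3 is s = 0.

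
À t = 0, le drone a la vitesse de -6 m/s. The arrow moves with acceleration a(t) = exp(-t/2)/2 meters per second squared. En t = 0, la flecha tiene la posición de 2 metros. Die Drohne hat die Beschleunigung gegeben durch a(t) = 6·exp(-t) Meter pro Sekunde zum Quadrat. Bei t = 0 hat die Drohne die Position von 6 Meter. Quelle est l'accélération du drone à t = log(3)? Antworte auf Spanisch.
Usando a(t) = 6·exp(-t) y sustituyendo t = log(3), encontramos a = 2.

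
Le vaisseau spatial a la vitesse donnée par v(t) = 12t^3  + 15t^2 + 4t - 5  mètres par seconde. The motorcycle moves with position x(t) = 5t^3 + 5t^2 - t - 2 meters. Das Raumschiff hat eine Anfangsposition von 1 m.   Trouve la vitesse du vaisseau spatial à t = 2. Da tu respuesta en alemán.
Aus der Gleichung für die Geschwindigkeit v(t) = 12·t^3 + 15·t^2 + 4·t - 5, setzen wir t = 2 ein und erhalten v = 159.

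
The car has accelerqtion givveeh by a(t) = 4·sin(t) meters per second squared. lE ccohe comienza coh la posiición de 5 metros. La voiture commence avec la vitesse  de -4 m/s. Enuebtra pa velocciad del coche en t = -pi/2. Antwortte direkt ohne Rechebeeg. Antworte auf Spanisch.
En t = -pi/2, v = 0.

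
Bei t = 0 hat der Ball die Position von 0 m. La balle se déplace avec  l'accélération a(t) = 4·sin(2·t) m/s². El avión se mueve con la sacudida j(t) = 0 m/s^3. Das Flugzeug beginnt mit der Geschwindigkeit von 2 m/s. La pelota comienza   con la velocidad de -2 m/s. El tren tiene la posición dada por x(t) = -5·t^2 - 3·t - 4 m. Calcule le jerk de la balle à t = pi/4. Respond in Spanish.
Para resolver esto, necesitamos tomar 1 derivada de nuestra ecuación de la aceleración a(t) = 4·sin(2·t). La derivada de la aceleración da la sacudida: j(t) = 8·cos(2·t). Tenemos la sacudida j(t) = 8·cos(2·t). Sustituyendo t = pi/4: j(pi/4) = 0.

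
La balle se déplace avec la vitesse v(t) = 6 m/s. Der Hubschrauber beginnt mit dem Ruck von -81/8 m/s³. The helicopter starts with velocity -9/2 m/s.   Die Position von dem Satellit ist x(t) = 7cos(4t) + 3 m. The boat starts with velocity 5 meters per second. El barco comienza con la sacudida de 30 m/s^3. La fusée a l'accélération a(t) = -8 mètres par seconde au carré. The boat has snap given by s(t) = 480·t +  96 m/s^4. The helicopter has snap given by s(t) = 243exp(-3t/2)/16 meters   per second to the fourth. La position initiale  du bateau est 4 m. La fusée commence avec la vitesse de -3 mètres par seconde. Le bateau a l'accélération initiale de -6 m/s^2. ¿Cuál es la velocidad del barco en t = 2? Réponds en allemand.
Wir müssen unsere Gleichung für den Snap s(t) = 480·t + 96 3-mal integrieren. Mit ∫s(t)dt und Anwendung von j(0) = 30, finden wir j(t) = 240·t^2 + 96·t + 30. Mit ∫j(t)dt und Anwendung von a(0) = -6, finden wir a(t) = 80·t^3 + 48·t^2 + 30·t - 6. Die Stammfunktion von der Beschleunigung, mit v(0) = 5, ergibt die Geschwindigkeit: v(t) = 20·t^4 + 16·t^3 + 15·t^2 - 6·t + 5. Aus der Gleichung für die Geschwindigkeit v(t) = 20·t^4 + 16·t^3 + 15·t^2 - 6·t + 5, setzen wir t = 2 ein und erhalten v = 501.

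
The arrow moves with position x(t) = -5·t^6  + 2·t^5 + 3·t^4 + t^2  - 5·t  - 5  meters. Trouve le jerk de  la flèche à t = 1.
En partant de la position x(t) = -5·t^6 + 2·t^5 + 3·t^4 + t^2 - 5·t - 5, nous prenons 3 dérivées. La dérivée de la position donne la vitesse: v(t) = -30·t^5 + 10·t^4 + 12·t^3 + 2·t - 5. En dérivant la vitesse, nous obtenons l'accélération: a(t) = -150·t^4 + 40·t^3 + 36·t^2 + 2. La dérivée de l'accélération donne le jerk: j(t) = -600·t^3 + 120·t^2 + 72·t. Nous avons le jerk j(t) = -600·t^3 + 120·t^2 + 72·t. En substituant t = 1: j(1) = -408.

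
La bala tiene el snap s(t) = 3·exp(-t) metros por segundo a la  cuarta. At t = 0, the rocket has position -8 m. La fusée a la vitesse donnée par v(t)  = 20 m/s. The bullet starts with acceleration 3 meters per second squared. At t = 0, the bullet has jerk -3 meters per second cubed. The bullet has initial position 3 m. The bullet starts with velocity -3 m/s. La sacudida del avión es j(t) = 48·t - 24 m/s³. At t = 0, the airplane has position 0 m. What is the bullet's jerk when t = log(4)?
To find the answer, we compute 1 integral of s(t) = 3·exp(-t). Integrating snap and using the initial condition j(0) = -3, we get j(t) = -3·exp(-t). From the given jerk equation j(t) = -3·exp(-t), we substitute t = log(4) to get j = -3/4.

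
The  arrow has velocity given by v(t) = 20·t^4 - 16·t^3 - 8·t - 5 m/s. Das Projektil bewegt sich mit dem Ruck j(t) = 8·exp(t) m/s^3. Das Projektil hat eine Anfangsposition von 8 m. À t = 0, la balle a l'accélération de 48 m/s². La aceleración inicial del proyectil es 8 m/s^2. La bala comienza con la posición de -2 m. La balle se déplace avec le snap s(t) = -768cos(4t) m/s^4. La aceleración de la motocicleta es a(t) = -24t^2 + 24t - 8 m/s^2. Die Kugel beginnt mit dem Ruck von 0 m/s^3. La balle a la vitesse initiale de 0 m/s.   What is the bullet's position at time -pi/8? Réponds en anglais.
To solve this, we need to take 4 antiderivatives of our snap equation s(t) = -768·cos(4·t). The antiderivative of snap is jerk. Using j(0) = 0, we get j(t) = -192·sin(4·t). Taking ∫j(t)dt and applying a(0) = 48, we find a(t) = 48·cos(4·t). The antiderivative of acceleration, with v(0) = 0, gives velocity: v(t) = 12·sin(4·t). Integrating velocity and using the initial condition x(0) = -2, we get x(t) = 1 - 3·cos(4·t). From the given position equation x(t) = 1 - 3·cos(4·t), we substitute t = -pi/8 to get x = 1.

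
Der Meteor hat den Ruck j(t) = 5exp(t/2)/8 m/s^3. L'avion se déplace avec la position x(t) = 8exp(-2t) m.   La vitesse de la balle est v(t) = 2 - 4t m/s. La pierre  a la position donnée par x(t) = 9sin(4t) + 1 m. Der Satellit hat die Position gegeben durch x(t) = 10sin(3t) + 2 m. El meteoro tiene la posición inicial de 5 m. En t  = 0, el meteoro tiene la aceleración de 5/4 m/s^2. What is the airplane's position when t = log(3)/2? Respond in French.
En utilisant x(t) = 8·exp(-2·t) et en substituant t = log(3)/2, nous trouvons x = 8/3.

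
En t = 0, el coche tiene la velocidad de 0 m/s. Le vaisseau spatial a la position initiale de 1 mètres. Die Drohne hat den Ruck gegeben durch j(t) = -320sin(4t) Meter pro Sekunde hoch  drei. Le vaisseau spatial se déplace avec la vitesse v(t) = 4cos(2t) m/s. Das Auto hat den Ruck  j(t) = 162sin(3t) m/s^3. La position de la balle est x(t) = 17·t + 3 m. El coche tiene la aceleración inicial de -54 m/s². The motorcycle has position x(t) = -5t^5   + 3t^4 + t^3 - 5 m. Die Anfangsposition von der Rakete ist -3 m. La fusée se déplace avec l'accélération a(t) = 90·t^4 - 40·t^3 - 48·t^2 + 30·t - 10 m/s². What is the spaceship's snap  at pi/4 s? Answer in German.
Ausgehend von der Geschwindigkeit v(t) = 4·cos(2·t), nehmen wir 3 Ableitungen. Die Ableitung von der Geschwindigkeit ergibt die Beschleunigung: a(t) = -8·sin(2·t). Die Ableitung von der Beschleunigung ergibt den Ruck: j(t) = -16·cos(2·t). Die Ableitung von dem Ruck ergibt den Snap: s(t) = 32·sin(2·t). Wir haben den Snap s(t) = 32·sin(2·t). Durch Einsetzen von t = pi/4: s(pi/4) = 32.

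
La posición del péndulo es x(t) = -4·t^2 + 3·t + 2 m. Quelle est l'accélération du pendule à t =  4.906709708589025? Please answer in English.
We must differentiate our position equation x(t) = -4·t^2 + 3·t + 2 2 times. Taking d/dt of x(t), we find v(t) = 3 - 8·t. Differentiating velocity, we get acceleration: a(t) = -8. We have acceleration a(t) = -8. Substituting t = 4.906709708589025: a(4.906709708589025) = -8.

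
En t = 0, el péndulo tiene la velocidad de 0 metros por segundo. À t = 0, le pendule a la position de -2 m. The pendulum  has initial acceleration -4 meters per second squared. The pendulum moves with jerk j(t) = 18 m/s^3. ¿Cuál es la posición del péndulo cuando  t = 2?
Necesitamos integrar nuestra ecuación de la sacudida j(t) = 18 3 veces. Integrando la sacudida y usando la condición inicial a(0) = -4, obtenemos a(t) = 18·t - 4. La antiderivada de la aceleración es la velocidad. Usando v(0) = 0, obtenemos v(t) = t·(9·t - 4). Integrando la velocidad y usando la condición inicial x(0) = -2, obtenemos x(t) = 3·t^3 - 2·t^2 - 2. Usando x(t) = 3·t^3 - 2·t^2 - 2 y sustituyendo t = 2, encontramos x = 14.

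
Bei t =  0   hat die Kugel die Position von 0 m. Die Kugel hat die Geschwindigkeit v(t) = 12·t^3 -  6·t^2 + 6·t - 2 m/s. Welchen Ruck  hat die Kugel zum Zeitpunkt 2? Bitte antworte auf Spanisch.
Para resolver esto, necesitamos tomar 2 derivadas de nuestra ecuación de la velocidad v(t) = 12·t^3 - 6·t^2 + 6·t - 2. Tomando d/dt de v(t), encontramos a(t) = 36·t^2 - 12·t + 6. La derivada de la aceleración da la sacudida: j(t) = 72·t - 12. Usando j(t) = 72·t - 12 y sustituyendo t = 2, encontramos j = 132.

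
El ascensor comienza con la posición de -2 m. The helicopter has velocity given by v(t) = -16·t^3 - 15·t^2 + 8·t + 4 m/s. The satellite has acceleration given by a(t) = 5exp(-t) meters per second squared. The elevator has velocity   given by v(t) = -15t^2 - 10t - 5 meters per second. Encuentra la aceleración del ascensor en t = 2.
Debemos derivar nuestra ecuación de la velocidad v(t) = -15·t^2 - 10·t - 5 1 vez. Tomando d/dt de v(t), encontramos a(t) = -30·t - 10. Tenemos la aceleración a(t) = -30·t - 10. Sustituyendo t = 2: a(2) = -70.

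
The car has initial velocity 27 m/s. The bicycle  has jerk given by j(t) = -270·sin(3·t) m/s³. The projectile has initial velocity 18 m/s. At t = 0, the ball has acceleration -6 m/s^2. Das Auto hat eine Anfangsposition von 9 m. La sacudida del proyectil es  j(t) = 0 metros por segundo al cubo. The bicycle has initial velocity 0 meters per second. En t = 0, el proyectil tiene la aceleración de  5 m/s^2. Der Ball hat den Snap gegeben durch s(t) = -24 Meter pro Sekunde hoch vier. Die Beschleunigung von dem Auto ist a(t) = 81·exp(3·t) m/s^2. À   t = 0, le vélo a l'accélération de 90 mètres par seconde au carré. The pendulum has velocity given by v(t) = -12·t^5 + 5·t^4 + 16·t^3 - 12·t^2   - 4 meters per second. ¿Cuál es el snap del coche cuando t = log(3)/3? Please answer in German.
Wir müssen unsere Gleichung für die Beschleunigung a(t) = 81·exp(3·t) 2-mal ableiten. Die Ableitung von der Beschleunigung ergibt den Ruck: j(t) = 243·exp(3·t). Durch Ableiten von dem Ruck erhalten wir den Snap: s(t) = 729·exp(3·t). Aus der Gleichung für den Snap s(t) = 729·exp(3·t), setzen wir t = log(3)/3 ein und erhalten s = 2187.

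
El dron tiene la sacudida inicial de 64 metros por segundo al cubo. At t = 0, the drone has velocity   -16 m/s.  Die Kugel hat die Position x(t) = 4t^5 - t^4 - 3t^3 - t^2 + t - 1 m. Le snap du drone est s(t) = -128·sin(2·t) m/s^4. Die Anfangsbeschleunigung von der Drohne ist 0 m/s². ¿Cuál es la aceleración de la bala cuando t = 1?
Para resolver esto, necesitamos tomar 2 derivadas de nuestra ecuación de la posición x(t) = 4·t^5 - t^4 - 3·t^3 - t^2 + t - 1. Derivando la posición, obtenemos la velocidad: v(t) = 20·t^4 - 4·t^3 - 9·t^2 - 2·t + 1. Tomando d/dt de v(t), encontramos a(t) = 80·t^3 - 12·t^2 - 18·t - 2. Usando a(t) = 80·t^3 - 12·t^2 - 18·t - 2 y sustituyendo t = 1, encontramos a = 48.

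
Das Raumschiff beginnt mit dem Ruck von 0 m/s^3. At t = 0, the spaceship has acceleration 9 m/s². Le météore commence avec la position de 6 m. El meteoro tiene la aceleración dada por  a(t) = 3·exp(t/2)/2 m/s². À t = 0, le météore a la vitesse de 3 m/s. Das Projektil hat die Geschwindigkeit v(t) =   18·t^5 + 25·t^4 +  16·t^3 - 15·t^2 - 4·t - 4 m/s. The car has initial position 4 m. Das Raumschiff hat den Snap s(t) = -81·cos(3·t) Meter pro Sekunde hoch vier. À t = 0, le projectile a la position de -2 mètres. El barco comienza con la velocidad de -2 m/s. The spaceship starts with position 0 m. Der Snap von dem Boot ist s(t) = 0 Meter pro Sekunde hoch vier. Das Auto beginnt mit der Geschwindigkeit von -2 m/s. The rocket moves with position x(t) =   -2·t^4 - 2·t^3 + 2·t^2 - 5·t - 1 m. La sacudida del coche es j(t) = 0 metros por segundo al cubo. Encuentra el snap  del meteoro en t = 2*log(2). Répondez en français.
En partant de l'accélération a(t) = 3·exp(t/2)/2, nous prenons 2 dérivées. La dérivée de l'accélération donne le jerk: j(t) = 3·exp(t/2)/4. La dérivée du jerk donne le snap: s(t) = 3·exp(t/2)/8. Nous avons le snap s(t) = 3·exp(t/2)/8. En substituant t = 2*log(2): s(2*log(2)) = 3/4.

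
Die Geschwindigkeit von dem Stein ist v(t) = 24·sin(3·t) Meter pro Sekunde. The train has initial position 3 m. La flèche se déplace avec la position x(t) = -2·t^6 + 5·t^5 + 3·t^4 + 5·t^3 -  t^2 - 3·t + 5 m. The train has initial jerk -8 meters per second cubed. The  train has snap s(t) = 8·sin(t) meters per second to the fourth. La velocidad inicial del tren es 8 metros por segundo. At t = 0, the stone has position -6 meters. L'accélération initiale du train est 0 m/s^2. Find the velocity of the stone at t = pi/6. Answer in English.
We have velocity v(t) = 24·sin(3·t). Substituting t = pi/6: v(pi/6) = 24.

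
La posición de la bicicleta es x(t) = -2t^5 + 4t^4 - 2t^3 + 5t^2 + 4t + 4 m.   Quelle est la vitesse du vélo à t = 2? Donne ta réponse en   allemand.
Wir müssen unsere Gleichung für die Position x(t) = -2·t^5 + 4·t^4 - 2·t^3 + 5·t^2 + 4·t + 4 1-mal ableiten. Durch Ableiten von der Position erhalten wir die Geschwindigkeit: v(t) = -10·t^4 + 16·t^3 - 6·t^2 + 10·t + 4. Wir haben die Geschwindigkeit v(t) = -10·t^4 + 16·t^3 - 6·t^2 + 10·t + 4. Durch Einsetzen von t = 2: v(2) = -32.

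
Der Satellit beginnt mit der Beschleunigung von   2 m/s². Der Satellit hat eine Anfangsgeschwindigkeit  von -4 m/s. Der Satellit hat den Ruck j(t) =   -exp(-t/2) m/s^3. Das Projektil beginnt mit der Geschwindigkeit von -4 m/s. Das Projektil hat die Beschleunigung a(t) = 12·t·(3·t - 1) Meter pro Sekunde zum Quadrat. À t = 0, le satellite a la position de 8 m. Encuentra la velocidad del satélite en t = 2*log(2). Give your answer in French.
Nous devons intégrer notre équation du jerk j(t) = -exp(-t/2) 2 fois. La primitive du jerk est l'accélération. En utilisant a(0) = 2, nous obtenons a(t) = 2·exp(-t/2). L'intégrale de l'accélération est la vitesse. En utilisant v(0) = -4, nous obtenons v(t) = -4·exp(-t/2). En utilisant v(t) = -4·exp(-t/2) et en substituant t = 2*log(2), nous trouvons v = -2.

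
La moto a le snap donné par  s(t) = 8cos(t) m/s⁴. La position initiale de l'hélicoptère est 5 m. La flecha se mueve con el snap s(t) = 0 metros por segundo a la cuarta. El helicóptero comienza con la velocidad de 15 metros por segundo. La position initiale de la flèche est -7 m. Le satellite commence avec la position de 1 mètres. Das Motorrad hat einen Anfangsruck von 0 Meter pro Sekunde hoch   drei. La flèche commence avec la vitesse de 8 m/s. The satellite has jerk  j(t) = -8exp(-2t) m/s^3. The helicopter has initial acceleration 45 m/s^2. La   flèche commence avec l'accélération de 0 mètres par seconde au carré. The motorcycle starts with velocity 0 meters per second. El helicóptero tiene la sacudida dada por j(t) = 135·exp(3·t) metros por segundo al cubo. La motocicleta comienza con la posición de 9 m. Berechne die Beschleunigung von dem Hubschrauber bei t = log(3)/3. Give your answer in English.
Starting from jerk j(t) = 135·exp(3·t), we take 1 antiderivative. The integral of jerk, with a(0) = 45, gives acceleration: a(t) = 45·exp(3·t). Using a(t) = 45·exp(3·t) and substituting t = log(3)/3, we find a = 135.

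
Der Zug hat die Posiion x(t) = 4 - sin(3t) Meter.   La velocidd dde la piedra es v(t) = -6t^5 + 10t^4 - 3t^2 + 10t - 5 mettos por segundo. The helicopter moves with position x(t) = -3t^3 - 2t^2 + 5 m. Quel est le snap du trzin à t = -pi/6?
Nous devons dériver notre équation de la position x(t) = 4 - sin(3·t) 4 fois. La dérivée de la position donne la vitesse: v(t) = -3·cos(3·t). En prenant d/dt de v(t), nous trouvons a(t) = 9·sin(3·t). La dérivée de l'accélération donne le jerk: j(t) = 27·cos(3·t). En dérivant le jerk, nous obtenons le snap: s(t) = -81·sin(3·t). Nous avons le snap s(t) = -81·sin(3·t). En substituant t = -pi/6: s(-pi/6) = 81.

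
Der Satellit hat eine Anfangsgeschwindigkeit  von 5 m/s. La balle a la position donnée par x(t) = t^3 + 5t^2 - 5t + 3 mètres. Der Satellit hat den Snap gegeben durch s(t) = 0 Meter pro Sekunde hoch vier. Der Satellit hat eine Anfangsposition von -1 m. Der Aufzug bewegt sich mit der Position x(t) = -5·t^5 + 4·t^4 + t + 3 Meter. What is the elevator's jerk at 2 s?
To solve this, we need to take 3 derivatives of our position equation x(t) = -5·t^5 + 4·t^4 + t + 3. Differentiating position, we get velocity: v(t) = -25·t^4 + 16·t^3 + 1. Taking d/dt of v(t), we find a(t) = -100·t^3 + 48·t^2. Differentiating acceleration, we get jerk: j(t) = -300·t^2 + 96·t. We have jerk j(t) = -300·t^2 + 96·t. Substituting t = 2: j(2) = -1008.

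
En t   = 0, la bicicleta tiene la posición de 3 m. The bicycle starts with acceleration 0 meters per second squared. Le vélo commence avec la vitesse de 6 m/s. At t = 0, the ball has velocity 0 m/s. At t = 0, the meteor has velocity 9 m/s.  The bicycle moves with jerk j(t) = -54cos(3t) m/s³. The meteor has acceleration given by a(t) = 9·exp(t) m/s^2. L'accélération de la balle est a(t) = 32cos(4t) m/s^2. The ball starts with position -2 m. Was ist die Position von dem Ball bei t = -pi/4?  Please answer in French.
Pour résoudre ceci, nous devons prendre 2 intégrales de notre équation de l'accélération a(t) = 32·cos(4·t). La primitive de l'accélération est la vitesse. En utilisant v(0) = 0, nous obtenons v(t) = 8·sin(4·t). L'intégrale de la vitesse, avec x(0) = -2, donne la position: x(t) = -2·cos(4·t). De l'équation de la position x(t) = -2·cos(4·t), nous substituons t = -pi/4 pour obtenir x = 2.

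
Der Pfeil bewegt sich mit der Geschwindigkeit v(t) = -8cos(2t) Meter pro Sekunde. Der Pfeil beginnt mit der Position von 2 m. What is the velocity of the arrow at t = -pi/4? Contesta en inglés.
Using v(t) = -8·cos(2·t) and substituting t = -pi/4, we find v = 0.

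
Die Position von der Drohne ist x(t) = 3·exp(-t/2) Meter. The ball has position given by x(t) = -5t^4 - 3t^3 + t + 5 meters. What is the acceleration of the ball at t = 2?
Starting from position x(t) = -5·t^4 - 3·t^3 + t + 5, we take 2 derivatives. The derivative of position gives velocity: v(t) = -20·t^3 - 9·t^2 + 1. The derivative of velocity gives acceleration: a(t) = -60·t^2 - 18·t. From the given acceleration equation a(t) = -60·t^2 - 18·t, we substitute t = 2 to get a = -276.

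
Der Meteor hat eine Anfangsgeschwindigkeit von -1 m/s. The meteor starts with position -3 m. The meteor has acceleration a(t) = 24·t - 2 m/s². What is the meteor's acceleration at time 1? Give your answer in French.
De l'équation de l'accélération a(t) = 24·t - 2, nous substituons t = 1 pour obtenir a = 22.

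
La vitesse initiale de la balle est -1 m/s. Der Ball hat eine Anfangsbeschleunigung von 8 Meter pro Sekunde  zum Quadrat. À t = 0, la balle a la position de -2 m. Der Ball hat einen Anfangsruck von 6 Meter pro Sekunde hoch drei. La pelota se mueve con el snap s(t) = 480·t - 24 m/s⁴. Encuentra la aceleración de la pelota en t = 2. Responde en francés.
Nous devons intégrer notre équation du snap s(t) = 480·t - 24 2 fois. En intégrant le snap et en utilisant la condition initiale j(0) = 6, nous obtenons j(t) = 240·t^2 - 24·t + 6. En intégrant le jerk et en utilisant la condition initiale a(0) = 8, nous obtenons a(t) = 80·t^3 - 12·t^2 + 6·t + 8. Nous avons l'accélération a(t) = 80·t^3 - 12·t^2 + 6·t + 8. En substituant t = 2: a(2) = 612.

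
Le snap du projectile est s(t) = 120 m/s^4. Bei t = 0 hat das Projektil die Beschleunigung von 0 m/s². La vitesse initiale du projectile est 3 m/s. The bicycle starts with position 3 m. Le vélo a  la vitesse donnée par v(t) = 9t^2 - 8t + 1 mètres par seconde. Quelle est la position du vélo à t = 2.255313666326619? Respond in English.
Starting from velocity v(t) = 9·t^2 - 8·t + 1, we take 1 antiderivative. Finding the antiderivative of v(t) and using x(0) = 3: x(t) = 3·t^3 - 4·t^2 + t + 3. Using x(t) = 3·t^3 - 4·t^2 + t + 3 and substituting t = 2.255313666326619, we find x = 19.3241058641087.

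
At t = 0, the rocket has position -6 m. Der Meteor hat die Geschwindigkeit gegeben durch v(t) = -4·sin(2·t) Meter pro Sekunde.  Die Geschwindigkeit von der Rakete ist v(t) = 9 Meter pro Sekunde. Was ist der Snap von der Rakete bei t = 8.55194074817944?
Ausgehend von der Geschwindigkeit v(t) = 9, nehmen wir 3 Ableitungen. Durch Ableiten von der Geschwindigkeit erhalten wir die Beschleunigung: a(t) = 0. Durch Ableiten von der Beschleunigung erhalten wir den Ruck: j(t) = 0. Durch Ableiten von dem Ruck erhalten wir den Snap: s(t) = 0. Mit s(t) = 0 und Einsetzen von t = 8.55194074817944, finden wir s = 0.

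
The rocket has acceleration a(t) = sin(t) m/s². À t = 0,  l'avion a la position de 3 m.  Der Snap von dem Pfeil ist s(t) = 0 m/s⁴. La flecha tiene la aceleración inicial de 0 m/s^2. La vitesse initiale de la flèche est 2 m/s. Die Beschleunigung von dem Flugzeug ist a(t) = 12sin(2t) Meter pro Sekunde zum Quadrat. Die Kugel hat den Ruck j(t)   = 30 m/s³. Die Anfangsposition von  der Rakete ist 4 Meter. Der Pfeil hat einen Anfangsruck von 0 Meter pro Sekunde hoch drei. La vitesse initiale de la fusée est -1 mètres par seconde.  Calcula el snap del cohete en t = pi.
Partiendo de la aceleración a(t) = sin(t), tomamos 2 derivadas. La derivada de la aceleración da la sacudida: j(t) = cos(t). La derivada de la sacudida da el snap: s(t) = -sin(t). Tenemos el snap s(t) = -sin(t). Sustituyendo t = pi: s(pi) = 0.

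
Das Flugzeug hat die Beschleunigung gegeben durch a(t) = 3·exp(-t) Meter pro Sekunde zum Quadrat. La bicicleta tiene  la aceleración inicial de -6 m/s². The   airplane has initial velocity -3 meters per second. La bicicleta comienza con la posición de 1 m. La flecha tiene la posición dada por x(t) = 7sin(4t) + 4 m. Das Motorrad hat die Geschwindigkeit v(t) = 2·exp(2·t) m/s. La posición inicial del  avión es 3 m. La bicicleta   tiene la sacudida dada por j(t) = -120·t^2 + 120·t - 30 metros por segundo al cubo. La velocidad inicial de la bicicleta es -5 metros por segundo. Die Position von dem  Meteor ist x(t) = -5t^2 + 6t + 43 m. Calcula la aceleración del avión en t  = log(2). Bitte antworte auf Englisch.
We have acceleration a(t) = 3·exp(-t). Substituting t = log(2): a(log(2)) = 3/2.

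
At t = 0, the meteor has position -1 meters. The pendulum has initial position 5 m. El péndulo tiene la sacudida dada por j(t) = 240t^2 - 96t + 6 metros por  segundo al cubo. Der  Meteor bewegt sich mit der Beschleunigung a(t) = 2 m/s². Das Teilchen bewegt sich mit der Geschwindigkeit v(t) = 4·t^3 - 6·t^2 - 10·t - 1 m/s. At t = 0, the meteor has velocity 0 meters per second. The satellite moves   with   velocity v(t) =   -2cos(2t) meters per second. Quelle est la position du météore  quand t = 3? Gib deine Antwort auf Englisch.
Starting from acceleration a(t) = 2, we take 2 integrals. The antiderivative of acceleration is velocity. Using v(0) = 0, we get v(t) = 2·t. Finding the integral of v(t) and using x(0) = -1: x(t) = t^2 - 1. Using x(t) = t^2 - 1 and substituting t = 3, we find x = 8.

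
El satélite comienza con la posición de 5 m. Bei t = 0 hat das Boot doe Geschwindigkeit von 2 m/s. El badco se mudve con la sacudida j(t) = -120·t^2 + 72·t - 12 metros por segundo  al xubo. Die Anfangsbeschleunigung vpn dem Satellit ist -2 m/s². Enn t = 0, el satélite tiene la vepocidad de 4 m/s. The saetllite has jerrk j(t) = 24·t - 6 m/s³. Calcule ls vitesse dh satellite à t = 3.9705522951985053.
Pour résoudre ceci, nous devons prendre 2 intégrales de notre équation du jerk j(t) = 24·t - 6. L'intégrale du jerk est l'accélération. En utilisant a(0) = -2, nous obtenons a(t) = 12·t^2 - 6·t - 2. L'intégrale de l'accélération, avec v(0) = 4, donne la vitesse: v(t) = 4·t^3 - 3·t^2 - 2·t + 4. De l'équation de la vitesse v(t) = 4·t^3 - 3·t^2 - 2·t + 4, nous substituons t = 3.9705522951985053 pour obtenir v = 199.150601387917.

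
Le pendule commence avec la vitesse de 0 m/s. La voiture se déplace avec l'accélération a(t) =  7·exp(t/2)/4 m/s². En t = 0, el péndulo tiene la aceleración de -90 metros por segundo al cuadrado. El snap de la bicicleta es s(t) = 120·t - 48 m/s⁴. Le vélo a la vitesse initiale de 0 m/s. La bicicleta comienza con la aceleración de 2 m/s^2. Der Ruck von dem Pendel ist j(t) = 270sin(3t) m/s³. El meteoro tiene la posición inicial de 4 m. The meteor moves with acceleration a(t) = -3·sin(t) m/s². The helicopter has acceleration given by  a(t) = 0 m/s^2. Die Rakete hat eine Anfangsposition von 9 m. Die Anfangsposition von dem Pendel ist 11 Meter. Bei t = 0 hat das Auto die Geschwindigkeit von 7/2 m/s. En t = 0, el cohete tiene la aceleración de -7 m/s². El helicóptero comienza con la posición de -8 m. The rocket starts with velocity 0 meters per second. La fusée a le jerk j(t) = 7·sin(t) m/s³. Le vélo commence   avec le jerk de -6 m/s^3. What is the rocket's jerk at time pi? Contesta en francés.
Nous avons le jerk j(t) = 7·sin(t). En substituant t = pi: j(pi) = 0.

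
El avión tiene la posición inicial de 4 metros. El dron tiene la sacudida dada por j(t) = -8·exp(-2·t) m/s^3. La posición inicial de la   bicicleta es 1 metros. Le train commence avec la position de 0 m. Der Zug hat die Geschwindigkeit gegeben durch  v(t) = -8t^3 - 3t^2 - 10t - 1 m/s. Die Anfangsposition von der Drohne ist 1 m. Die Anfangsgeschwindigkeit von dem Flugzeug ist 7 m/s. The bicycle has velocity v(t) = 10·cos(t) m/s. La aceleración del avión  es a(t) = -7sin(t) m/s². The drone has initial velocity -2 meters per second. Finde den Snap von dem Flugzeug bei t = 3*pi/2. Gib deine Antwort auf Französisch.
Nous devons dériver notre équation de l'accélération a(t) = -7·sin(t) 2 fois. La dérivée de l'accélération donne le jerk: j(t) = -7·cos(t). En dérivant le jerk, nous obtenons le snap: s(t) = 7·sin(t). Nous avons le snap s(t) = 7·sin(t). En substituant t = 3*pi/2: s(3*pi/2) = -7.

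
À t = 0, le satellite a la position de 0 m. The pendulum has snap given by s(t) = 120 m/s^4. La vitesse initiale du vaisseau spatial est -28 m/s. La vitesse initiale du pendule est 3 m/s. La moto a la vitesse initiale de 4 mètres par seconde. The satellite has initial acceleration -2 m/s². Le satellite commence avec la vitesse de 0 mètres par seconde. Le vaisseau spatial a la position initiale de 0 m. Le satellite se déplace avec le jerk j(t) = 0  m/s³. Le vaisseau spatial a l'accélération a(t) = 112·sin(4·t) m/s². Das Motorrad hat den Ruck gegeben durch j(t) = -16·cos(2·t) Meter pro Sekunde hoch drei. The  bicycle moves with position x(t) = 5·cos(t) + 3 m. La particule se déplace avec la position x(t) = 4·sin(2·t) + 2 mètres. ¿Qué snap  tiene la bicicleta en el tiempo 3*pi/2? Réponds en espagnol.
Debemos derivar nuestra ecuación de la posición x(t) = 5·cos(t) + 3 4 veces. La derivada de la posición da la velocidad: v(t) = -5·sin(t). Derivando la velocidad, obtenemos la aceleración: a(t) = -5·cos(t). Tomando d/dt de a(t), encontramos j(t) = 5·sin(t). Tomando d/dt de j(t), encontramos s(t) = 5·cos(t). Usando s(t) = 5·cos(t) y sustituyendo t = 3*pi/2, encontramos s = 0.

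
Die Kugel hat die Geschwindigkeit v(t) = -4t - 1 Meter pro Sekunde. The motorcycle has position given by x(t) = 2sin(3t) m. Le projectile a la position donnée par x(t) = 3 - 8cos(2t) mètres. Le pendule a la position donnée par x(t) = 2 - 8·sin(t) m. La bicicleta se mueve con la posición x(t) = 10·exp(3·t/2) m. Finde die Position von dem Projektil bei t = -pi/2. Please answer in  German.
Aus der Gleichung für die Position x(t) = 3 - 8·cos(2·t), setzen wir t = -pi/2 ein und erhalten x = 11.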